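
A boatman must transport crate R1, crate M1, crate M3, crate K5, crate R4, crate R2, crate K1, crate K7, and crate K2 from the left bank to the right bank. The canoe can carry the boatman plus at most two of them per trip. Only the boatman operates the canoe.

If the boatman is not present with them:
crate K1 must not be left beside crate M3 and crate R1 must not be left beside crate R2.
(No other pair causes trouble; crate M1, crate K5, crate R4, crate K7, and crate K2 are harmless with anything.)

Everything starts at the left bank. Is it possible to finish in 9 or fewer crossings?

Yes — this plan uses 9 crossings (≤ 9):
1. Boatman goes to the right bank with crate M3 and crate R1.
2. Boatman goes back to the left bank alone.
3. Boatman goes to the right bank with crate M1.
4. Boatman goes back to the left bank alone.
5. Boatman goes to the right bank with crate K5 and crate R4.
6. Boatman goes back to the left bank alone.
7. Boatman goes to the right bank with crate K2 and crate K7.
8. Boatman goes back to the left bank alone.
9. Boatman goes to the right bank with crate K1 and crate R2.

Yes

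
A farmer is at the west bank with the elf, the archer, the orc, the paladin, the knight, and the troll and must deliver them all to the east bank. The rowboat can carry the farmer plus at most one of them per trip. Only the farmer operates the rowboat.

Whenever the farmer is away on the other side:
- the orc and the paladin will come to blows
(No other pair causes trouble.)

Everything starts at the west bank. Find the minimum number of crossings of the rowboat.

11

Counting alone: the farmer can take at most 1 across per trip to the east bank, so moving all 6 needs at least 6 loaded trips out, with a return between consecutive ones — at least 11 crossings.
The plan below uses exactly 11 crossings, so it is optimal:
1. Farmer goes to the east bank with the orc.  [the west bank: the archer, the elf, the knight, the paladin, the troll | the east bank: the orc]
2. Farmer goes back to the west bank alone.  [the west bank: the archer, the elf, the knight, the paladin, the troll | the east bank: the orc]
3. Farmer goes to the east bank with the elf.  [the west bank: the archer, the knight, the paladin, the troll | the east bank: the elf, the orc]
4. Farmer goes back to the west bank alone.  [the west bank: the archer, the knight, the paladin, the troll | the east bank: the elf, the orc]
5. Farmer goes to the east bank with the archer.  [the west bank: the knight, the paladin, the troll | the east bank: the archer, the elf, the orc]
6. Farmer goes back to the west bank alone.  [the west bank: the knight, the paladin, the troll | the east bank: the archer, the elf, the orc]
7. Farmer goes to the east bank with the knight.  [the west bank: the paladin, the troll | the east bank: the archer, the elf, the knight, the orc]
8. Farmer goes back to the west bank alone.  [the west bank: the paladin, the troll | the east bank: the archer, the elf, the knight, the orc]
9. Farmer goes to the east bank with the troll.  [the west bank: the paladin | the east bank: the archer, the elf, the knight, the orc, the troll]
10. Farmer goes back to the west bank alone.  [the west bank: the paladin | the east bank: the archer, the elf, the knight, the orc, the troll]
11. Farmer goes to the east bank with the paladin.  [the west bank: — | the east bank: the archer, the elf, the knight, the orc, the paladin, the troll]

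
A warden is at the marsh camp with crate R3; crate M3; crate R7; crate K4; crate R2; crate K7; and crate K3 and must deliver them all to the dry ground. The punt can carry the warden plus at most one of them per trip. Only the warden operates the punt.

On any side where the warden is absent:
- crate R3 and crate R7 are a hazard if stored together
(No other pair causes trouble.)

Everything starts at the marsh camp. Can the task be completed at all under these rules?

1. Warden goes to the dry ground with crate R3.  [the marsh camp: crate K3, crate K4, crate K7, crate M3, crate R2, crate R7 | the dry ground: crate R3]
2. Warden goes back to the marsh camp alone.  [the marsh camp: crate K3, crate K4, crate K7, crate M3, crate R2, crate R7 | the dry ground: crate R3]
3. Warden goes to the dry ground with crate M3.  [the marsh camp: crate K3, crate K4, crate K7, crate R2, crate R7 | the dry ground: crate M3, crate R3]
4. Warden goes back to the marsh camp alone.  [the marsh camp: crate K3, crate K4, crate K7, crate R2, crate R7 | the dry ground: crate M3, crate R3]
5. Warden goes to the dry ground with crate K4.  [the marsh camp: crate K3, crate K7, crate R2, crate R7 | the dry ground: crate K4, crate M3, crate R3]
6. Warden goes back to the marsh camp alone.  [the marsh camp: crate K3, crate K7, crate R2, crate R7 | the dry ground: crate K4, crate M3, crate R3]
7. Warden goes to the dry ground with crate R2.  [the marsh camp: crate K3, crate K7, crate R7 | the dry ground: crate K4, crate M3, crate R2, crate R3]
8. Warden goes back to the marsh camp alone.  [the marsh camp: crate K3, crate K7, crate R7 | the dry ground: crate K4, crate M3, crate R2, crate R3]
9. Warden goes to the dry ground with crate K7.  [the marsh camp: crate K3, crate R7 | the dry ground: crate K4, crate K7, crate M3, crate R2, crate R3]
10. Warden goes back to the marsh camp alone.  [the marsh camp: crate K3, crate R7 | the dry ground: crate K4, crate K7, crate M3, crate R2, crate R3]
11. Warden goes to the dry ground with crate K3.  [the marsh camp: crate R7 | the dry ground: crate K3, crate K4, crate K7, crate M3, crate R2, crate R3]
12. Warden goes back to the marsh camp alone.  [the marsh camp: crate R7 | the dry ground: crate K3, crate K4, crate K7, crate M3, crate R2, crate R3]
13. Warden goes to the dry ground with crate R7.  [the marsh camp: — | the dry ground: crate K3, crate K4, crate K7, crate M3, crate R2, crate R3, crate R7]

Yes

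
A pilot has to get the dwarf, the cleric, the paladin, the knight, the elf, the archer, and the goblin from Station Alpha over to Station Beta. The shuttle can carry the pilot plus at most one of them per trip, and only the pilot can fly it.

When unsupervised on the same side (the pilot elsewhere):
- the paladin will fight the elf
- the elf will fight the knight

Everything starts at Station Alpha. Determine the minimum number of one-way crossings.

Counting alone: the pilot can take at most 1 across per trip to Station Beta, so moving all 7 needs at least 7 loaded trips out, with a return between consecutive ones — at least 13 crossings.
The safety rule pushes this higher. Following every safe sequence of crossings, the most of the 7 that can be at Station Beta as the shuttle arrives there on crossing 13 is 6 — never all 7.
So no plan with fewer than 15 crossings exists, and this one achieves 15:
1. Pilot goes to Station Beta with the elf.
2. Pilot goes back to Station Alpha alone.
3. Pilot goes to Station Beta with the dwarf.
4. Pilot goes back to Station Alpha alone.
5. Pilot goes to Station Beta with the cleric.
6. Pilot goes back to Station Alpha alone.
7. Pilot goes to Station Beta with the paladin.
8. Pilot goes back to Station Alpha with the elf.
9. Pilot goes to Station Beta with the knight.
10. Pilot goes back to Station Alpha alone.
11. Pilot goes to Station Beta with the archer.
12. Pilot goes back to Station Alpha alone.
13. Pilot goes to Station Beta with the goblin.
14. Pilot goes back to Station Alpha alone.
15. Pilot goes to Station Beta with the elf.

15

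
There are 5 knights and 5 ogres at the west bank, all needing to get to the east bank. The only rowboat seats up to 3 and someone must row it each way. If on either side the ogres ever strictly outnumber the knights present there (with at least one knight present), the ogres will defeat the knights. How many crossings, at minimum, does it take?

Counting alone: each trip to the east bank takes at most 3 across and each return brings at least 1 back, so after t trips out (and t−1 returns) at most 3t − (t−1) of the 10 are across; that first reaches 10 at t = 5, so at least 9 crossings are needed.
The safety rule pushes this higher. Following every safe sequence of crossings, the most of the 10 that can be at the east bank as the rowboat arrives there on crossing 9 is 9 — never all 10.
So no plan with fewer than 11 crossings exists, and this one achieves 11:
1. 2 ogres → the east bank.  (the west bank: 5K 3O; the east bank: 0K 2O)
2. 1 ogre ← the west bank.  (the west bank: 5K 4O; the east bank: 0K 1O)
3. 3 ogres → the east bank.  (the west bank: 5K 1O; the east bank: 0K 4O)
4. 1 ogre ← the west bank.  (the west bank: 5K 2O; the east bank: 0K 3O)
5. 3 knights → the east bank.  (the west bank: 2K 2O; the east bank: 3K 3O)
6. 1 knight and 1 ogre ← the west bank.  (the west bank: 3K 3O; the east bank: 2K 2O)
7. 3 knights → the east bank.  (the west bank: 0K 3O; the east bank: 5K 2O)
8. 1 ogre ← the west bank.  (the west bank: 0K 4O; the east bank: 5K 1O)
9. 2 ogres → the east bank.  (the west bank: 0K 2O; the east bank: 5K 3O)
10. 1 ogre ← the west bank.  (the west bank: 0K 3O; the east bank: 5K 2O)
11. 3 ogres → the east bank.  (the west bank: 0K 0O; the east bank: 5K 5O)

11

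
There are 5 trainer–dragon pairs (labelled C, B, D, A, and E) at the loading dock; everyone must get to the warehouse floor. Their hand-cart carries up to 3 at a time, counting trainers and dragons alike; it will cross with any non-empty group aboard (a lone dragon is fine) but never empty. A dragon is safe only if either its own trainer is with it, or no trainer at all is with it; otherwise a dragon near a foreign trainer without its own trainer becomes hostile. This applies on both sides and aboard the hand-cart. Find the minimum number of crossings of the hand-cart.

11

Counting alone: each trip to the warehouse floor takes at most 3 across and each return brings at least 1 back, so after t trips out (and t−1 returns) at most 3t − (t−1) of the 10 are across; that first reaches 10 at t = 5, so at least 9 crossings are needed.
The safety rule pushes this higher. Following every safe sequence of crossings, the most of the 10 that can be at the warehouse floor as the hand-cart arrives there on crossing 9 is 9 — never all 10.
So no plan with fewer than 11 crossings exists, and this one achieves 11:
1. dragon C and trainer C cross → the warehouse floor.
2. trainer C crosses ← the loading dock.
3. dragon A, dragon B, and dragon D cross → the warehouse floor.
4. dragon C crosses ← the loading dock.
5. trainer A, trainer B, and trainer D cross → the warehouse floor.
6. dragon B and trainer B cross ← the loading dock.
7. trainer B, trainer C, and trainer E cross → the warehouse floor.
8. dragon D crosses ← the loading dock.
9. dragon B and dragon C cross → the warehouse floor.
10. dragon C crosses ← the loading dock.
11. dragon C, dragon D, and dragon E cross → the warehouse floor.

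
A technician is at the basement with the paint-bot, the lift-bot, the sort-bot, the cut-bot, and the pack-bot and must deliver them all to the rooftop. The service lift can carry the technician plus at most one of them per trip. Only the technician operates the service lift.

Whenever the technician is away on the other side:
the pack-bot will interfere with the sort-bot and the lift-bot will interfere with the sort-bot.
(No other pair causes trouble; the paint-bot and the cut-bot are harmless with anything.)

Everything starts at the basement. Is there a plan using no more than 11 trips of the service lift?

Yes — this plan uses 11 crossings (≤ 11):
1. Technician goes to the rooftop with the sort-bot.
2. Technician goes back to the basement alone.
3. Technician goes to the rooftop with the paint-bot.
4. Technician goes back to the basement alone.
5. Technician goes to the rooftop with the lift-bot.
6. Technician goes back to the basement with the sort-bot.
7. Technician goes to the rooftop with the pack-bot.
8. Technician goes back to the basement alone.
9. Technician goes to the rooftop with the cut-bot.
10. Technician goes back to the basement alone.
11. Technician goes to the rooftop with the sort-bot.

Yes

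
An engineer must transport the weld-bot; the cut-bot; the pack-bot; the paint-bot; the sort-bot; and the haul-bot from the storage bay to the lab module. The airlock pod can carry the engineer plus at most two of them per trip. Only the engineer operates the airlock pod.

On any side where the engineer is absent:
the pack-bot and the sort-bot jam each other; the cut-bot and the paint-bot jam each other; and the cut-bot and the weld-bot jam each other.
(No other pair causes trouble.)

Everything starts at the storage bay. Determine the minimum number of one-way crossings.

Counting alone: the engineer can take at most 2 across per trip to the lab module, so moving all 6 needs at least 3 loaded trips out, with a return between consecutive ones — at least 5 crossings.
The safety rule pushes this higher. Following every safe sequence of crossings, the most of the 6 that can be at the lab module as the airlock pod arrives there on crossing 5 is 5 — never all 6.
So no plan with fewer than 7 crossings exists, and this one achieves 7:
1. Engineer goes to the lab module with the cut-bot and the pack-bot.  [the storage bay: the haul-bot, the paint-bot, the sort-bot, the weld-bot | the lab module: the cut-bot, the pack-bot]
2. Engineer goes back to the storage bay alone.  [the storage bay: the haul-bot, the paint-bot, the sort-bot, the weld-bot | the lab module: the cut-bot, the pack-bot]
3. Engineer goes to the lab module with the weld-bot.  [the storage bay: the haul-bot, the paint-bot, the sort-bot | the lab module: the cut-bot, the pack-bot, the weld-bot]
4. Engineer goes back to the storage bay with the cut-bot.  [the storage bay: the cut-bot, the haul-bot, the paint-bot, the sort-bot | the lab module: the pack-bot, the weld-bot]
5. Engineer goes to the lab module with the haul-bot and the paint-bot.  [the storage bay: the cut-bot, the sort-bot | the lab module: the haul-bot, the pack-bot, the paint-bot, the weld-bot]
6. Engineer goes back to the storage bay alone.  [the storage bay: the cut-bot, the sort-bot | the lab module: the haul-bot, the pack-bot, the paint-bot, the weld-bot]
7. Engineer goes to the lab module with the cut-bot and the sort-bot.  [the storage bay: — | the lab module: the cut-bot, the haul-bot, the pack-bot, the paint-bot, the sort-bot, the weld-bot]

7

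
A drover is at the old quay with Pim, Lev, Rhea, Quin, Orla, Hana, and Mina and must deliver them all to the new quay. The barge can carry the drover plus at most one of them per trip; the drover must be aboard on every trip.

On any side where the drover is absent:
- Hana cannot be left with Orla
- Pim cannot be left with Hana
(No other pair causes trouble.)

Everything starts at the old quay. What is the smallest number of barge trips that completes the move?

15

Counting alone: the drover can take at most 1 across per trip to the new quay, so moving all 7 needs at least 7 loaded trips out, with a return between consecutive ones — at least 13 crossings.
The safety rule pushes this higher. Following every safe sequence of crossings, the most of the 7 that can be at the new quay as the barge arrives there on crossing 13 is 6 — never all 7.
So no plan with fewer than 15 crossings exists, and this one achieves 15:
1. Drover goes to the new quay with Hana.  [the old quay: Lev, Mina, Orla, Pim, Quin, Rhea | the new quay: Hana]
2. Drover goes back to the old quay alone.  [the old quay: Lev, Mina, Orla, Pim, Quin, Rhea | the new quay: Hana]
3. Drover goes to the new quay with Pim.  [the old quay: Lev, Mina, Orla, Quin, Rhea | the new quay: Hana, Pim]
4. Drover goes back to the old quay with Hana.  [the old quay: Hana, Lev, Mina, Orla, Quin, Rhea | the new quay: Pim]
5. Drover goes to the new quay with Orla.  [the old quay: Hana, Lev, Mina, Quin, Rhea | the new quay: Orla, Pim]
6. Drover goes back to the old quay alone.  [the old quay: Hana, Lev, Mina, Quin, Rhea | the new quay: Orla, Pim]
7. Drover goes to the new quay with Lev.  [the old quay: Hana, Mina, Quin, Rhea | the new quay: Lev, Orla, Pim]
8. Drover goes back to the old quay alone.  [the old quay: Hana, Mina, Quin, Rhea | the new quay: Lev, Orla, Pim]
9. Drover goes to the new quay with Rhea.  [the old quay: Hana, Mina, Quin | the new quay: Lev, Orla, Pim, Rhea]
10. Drover goes back to the old quay alone.  [the old quay: Hana, Mina, Quin | the new quay: Lev, Orla, Pim, Rhea]
11. Drover goes to the new quay with Quin.  [the old quay: Hana, Mina | the new quay: Lev, Orla, Pim, Quin, Rhea]
12. Drover goes back to the old quay alone.  [the old quay: Hana, Mina | the new quay: Lev, Orla, Pim, Quin, Rhea]
13. Drover goes to the new quay with Mina.  [the old quay: Hana | the new quay: Lev, Mina, Orla, Pim, Quin, Rhea]
14. Drover goes back to the old quay alone.  [the old quay: Hana | the new quay: Lev, Mina, Orla, Pim, Quin, Rhea]
15. Drover goes to the new quay with Hana.  [the old quay: — | the new quay: Hana, Lev, Mina, Orla, Pim, Quin, Rhea]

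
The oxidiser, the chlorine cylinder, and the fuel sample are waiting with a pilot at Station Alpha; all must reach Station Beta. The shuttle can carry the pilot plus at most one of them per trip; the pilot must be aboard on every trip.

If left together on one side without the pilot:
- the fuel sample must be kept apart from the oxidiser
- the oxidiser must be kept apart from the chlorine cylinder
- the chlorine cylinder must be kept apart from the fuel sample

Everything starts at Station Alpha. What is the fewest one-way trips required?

impossible

Whatever the first load, the items left behind include a forbidden pair without the pilot. No opening move is safe, so no plan exists.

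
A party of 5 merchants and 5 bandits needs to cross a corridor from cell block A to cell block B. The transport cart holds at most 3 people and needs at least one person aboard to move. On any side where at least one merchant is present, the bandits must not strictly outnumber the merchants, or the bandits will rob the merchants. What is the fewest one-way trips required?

Counting alone: each trip to cell block B takes at most 3 across and each return brings at least 1 back, so after t trips out (and t−1 returns) at most 3t − (t−1) of the 10 are across; that first reaches 10 at t = 5, so at least 9 crossings are needed.
The safety rule pushes this higher. Following every safe sequence of crossings, the most of the 10 that can be at cell block B as the transport cart arrives there on crossing 9 is 9 — never all 10.
So no plan with fewer than 11 crossings exists, and this one achieves 11:
1. 2 bandits → cell block B.  (cell block A: 5M 3B; cell block B: 0M 2B)
2. 1 bandit ← cell block A.  (cell block A: 5M 4B; cell block B: 0M 1B)
3. 3 bandits → cell block B.  (cell block A: 5M 1B; cell block B: 0M 4B)
4. 1 bandit ← cell block A.  (cell block A: 5M 2B; cell block B: 0M 3B)
5. 3 merchants → cell block B.  (cell block A: 2M 2B; cell block B: 3M 3B)
6. 1 merchant and 1 bandit ← cell block A.  (cell block A: 3M 3B; cell block B: 2M 2B)
7. 3 merchants → cell block B.  (cell block A: 0M 3B; cell block B: 5M 2B)
8. 1 bandit ← cell block A.  (cell block A: 0M 4B; cell block B: 5M 1B)
9. 2 bandits → cell block B.  (cell block A: 0M 2B; cell block B: 5M 3B)
10. 1 bandit ← cell block A.  (cell block A: 0M 3B; cell block B: 5M 2B)
11. 3 bandits → cell block B.  (cell block A: 0M 0B; cell block B: 5M 5B)

11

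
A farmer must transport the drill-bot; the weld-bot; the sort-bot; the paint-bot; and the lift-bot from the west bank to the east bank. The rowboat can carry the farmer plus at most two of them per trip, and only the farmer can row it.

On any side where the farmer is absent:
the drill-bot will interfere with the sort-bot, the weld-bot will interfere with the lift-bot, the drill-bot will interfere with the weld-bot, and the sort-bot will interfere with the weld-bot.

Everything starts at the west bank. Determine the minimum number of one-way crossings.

7

Counting alone: the farmer can take at most 2 across per trip to the east bank, so moving all 5 needs at least 3 loaded trips out, with a return between consecutive ones — at least 5 crossings.
The safety rule pushes this higher. Following every safe sequence of crossings, the most of the 5 that can be at the east bank as the rowboat arrives there on crossing 5 is 4 — never all 5.
So no plan with fewer than 7 crossings exists, and this one achieves 7:
1. Farmer goes to the east bank with the drill-bot and the weld-bot.
2. Farmer goes back to the west bank with the drill-bot.
3. Farmer goes to the east bank with the drill-bot and the paint-bot.
4. Farmer goes back to the west bank with the drill-bot.
5. Farmer goes to the east bank with the drill-bot and the lift-bot.
6. Farmer goes back to the west bank with the weld-bot.
7. Farmer goes to the east bank with the sort-bot and the weld-bot.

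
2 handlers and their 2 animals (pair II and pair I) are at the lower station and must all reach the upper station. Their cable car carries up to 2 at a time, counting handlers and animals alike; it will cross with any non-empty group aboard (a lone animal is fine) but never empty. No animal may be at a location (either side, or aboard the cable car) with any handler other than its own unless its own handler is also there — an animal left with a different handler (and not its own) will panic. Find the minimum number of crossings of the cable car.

5

Counting alone: each trip to the upper station takes at most 2 across and each return brings at least 1 back, so after t trips out (and t−1 returns) at most 2t − (t−1) of the 4 are across; that first reaches 4 at t = 3, so at least 5 crossings are needed.
The plan below uses exactly 5 crossings, so it is optimal:
1. animal II and handler II cross → the upper station.
2. handler II crosses ← the lower station.
3. handler I and handler II cross → the upper station.
4. handler I crosses ← the lower station.
5. animal I and handler I cross → the upper station.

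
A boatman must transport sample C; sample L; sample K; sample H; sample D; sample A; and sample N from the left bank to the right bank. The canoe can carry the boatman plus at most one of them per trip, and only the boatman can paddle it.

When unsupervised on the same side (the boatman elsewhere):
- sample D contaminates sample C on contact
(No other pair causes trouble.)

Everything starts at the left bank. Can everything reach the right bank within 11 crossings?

Counting alone: the boatman can take at most 1 across per trip to the right bank, so moving all 7 needs at least 7 loaded trips out, with a return between consecutive ones — at least 13 crossings.
Since 11 < 13, 11 crossings cannot be enough. (The shortest complete plan in fact takes 13:)
1. Boatman goes to the right bank with sample C.  [the left bank: sample A, sample D, sample H, sample K, sample L, sample N | the right bank: sample C]
2. Boatman goes back to the left bank alone.  [the left bank: sample A, sample D, sample H, sample K, sample L, sample N | the right bank: sample C]
3. Boatman goes to the right bank with sample L.  [the left bank: sample A, sample D, sample H, sample K, sample N | the right bank: sample C, sample L]
4. Boatman goes back to the left bank alone.  [the left bank: sample A, sample D, sample H, sample K, sample N | the right bank: sample C, sample L]
5. Boatman goes to the right bank with sample K.  [the left bank: sample A, sample D, sample H, sample N | the right bank: sample C, sample K, sample L]
6. Boatman goes back to the left bank alone.  [the left bank: sample A, sample D, sample H, sample N | the right bank: sample C, sample K, sample L]
7. Boatman goes to the right bank with sample H.  [the left bank: sample A, sample D, sample N | the right bank: sample C, sample H, sample K, sample L]
8. Boatman goes back to the left bank alone.  [the left bank: sample A, sample D, sample N | the right bank: sample C, sample H, sample K, sample L]
9. Boatman goes to the right bank with sample A.  [the left bank: sample D, sample N | the right bank: sample A, sample C, sample H, sample K, sample L]
10. Boatman goes back to the left bank alone.  [the left bank: sample D, sample N | the right bank: sample A, sample C, sample H, sample K, sample L]
11. Boatman goes to the right bank with sample N.  [the left bank: sample D | the right bank: sample A, sample C, sample H, sample K, sample L, sample N]
12. Boatman goes back to the left bank alone.  [the left bank: sample D | the right bank: sample A, sample C, sample H, sample K, sample L, sample N]
13. Boatman goes to the right bank with sample D.  [the left bank: — | the right bank: sample A, sample C, sample D, sample H, sample K, sample L, sample N]

No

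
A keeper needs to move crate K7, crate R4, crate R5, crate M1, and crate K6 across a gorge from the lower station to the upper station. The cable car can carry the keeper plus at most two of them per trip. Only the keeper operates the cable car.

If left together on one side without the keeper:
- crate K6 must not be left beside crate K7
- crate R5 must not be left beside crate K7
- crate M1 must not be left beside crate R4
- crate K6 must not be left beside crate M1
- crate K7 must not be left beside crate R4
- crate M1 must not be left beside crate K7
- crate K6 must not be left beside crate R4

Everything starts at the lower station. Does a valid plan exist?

No

Whatever the first load, the items left behind include a forbidden pair without the keeper. No opening move is safe, so no plan exists.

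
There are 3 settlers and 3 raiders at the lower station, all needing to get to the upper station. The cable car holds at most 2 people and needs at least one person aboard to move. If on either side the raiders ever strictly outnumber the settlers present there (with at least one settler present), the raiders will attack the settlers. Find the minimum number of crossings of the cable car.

Counting alone: each trip to the upper station takes at most 2 across and each return brings at least 1 back, so after t trips out (and t−1 returns) at most 2t − (t−1) of the 6 are across; that first reaches 6 at t = 5, so at least 9 crossings are needed.
The safety rule pushes this higher. Following every safe sequence of crossings, the most of the 6 that can be at the upper station as the cable car arrives there on crossing 9 is 5 — never all 6.
So no plan with fewer than 11 crossings exists, and this one achieves 11:
1. 2 raiders → the upper station.  (the lower station: 3S 1R; the upper station: 0S 2R)
2. 1 raider ← the lower station.  (the lower station: 3S 2R; the upper station: 0S 1R)
3. 2 raiders → the upper station.  (the lower station: 3S 0R; the upper station: 0S 3R)
4. 1 raider ← the lower station.  (the lower station: 3S 1R; the upper station: 0S 2R)
5. 2 settlers → the upper station.  (the lower station: 1S 1R; the upper station: 2S 2R)
6. 1 settler and 1 raider ← the lower station.  (the lower station: 2S 2R; the upper station: 1S 1R)
7. 2 settlers → the upper station.  (the lower station: 0S 2R; the upper station: 3S 1R)
8. 1 raider ← the lower station.  (the lower station: 0S 3R; the upper station: 3S 0R)
9. 2 raiders → the upper station.  (the lower station: 0S 1R; the upper station: 3S 2R)
10. 1 raider ← the lower station.  (the lower station: 0S 2R; the upper station: 3S 1R)
11. 2 raiders → the upper station.  (the lower station: 0S 0R; the upper station: 3S 3R)

11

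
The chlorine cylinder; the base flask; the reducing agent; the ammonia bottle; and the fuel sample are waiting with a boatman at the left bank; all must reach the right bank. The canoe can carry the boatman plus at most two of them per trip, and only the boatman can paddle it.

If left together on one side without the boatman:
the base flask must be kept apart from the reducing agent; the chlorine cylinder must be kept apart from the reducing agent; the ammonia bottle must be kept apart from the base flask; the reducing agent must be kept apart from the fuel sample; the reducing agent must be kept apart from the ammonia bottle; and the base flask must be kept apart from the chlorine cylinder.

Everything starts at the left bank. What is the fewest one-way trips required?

7

Counting alone: the boatman can take at most 2 across per trip to the right bank, so moving all 5 needs at least 3 loaded trips out, with a return between consecutive ones — at least 5 crossings.
The safety rule pushes this higher. Following every safe sequence of crossings, the most of the 5 that can be at the right bank as the canoe arrives there on crossing 5 is 4 — never all 5.
So no plan with fewer than 7 crossings exists, and this one achieves 7:
1. Boatman goes to the right bank with the base flask and the reducing agent.  [the left bank: the ammonia bottle, the chlorine cylinder, the fuel sample | the right bank: the base flask, the reducing agent]
2. Boatman goes back to the left bank with the base flask.  [the left bank: the ammonia bottle, the base flask, the chlorine cylinder, the fuel sample | the right bank: the reducing agent]
3. Boatman goes to the right bank with the ammonia bottle and the chlorine cylinder.  [the left bank: the base flask, the fuel sample | the right bank: the ammonia bottle, the chlorine cylinder, the reducing agent]
4. Boatman goes back to the left bank with the reducing agent.  [the left bank: the base flask, the fuel sample, the reducing agent | the right bank: the ammonia bottle, the chlorine cylinder]
5. Boatman goes to the right bank with the base flask and the fuel sample.  [the left bank: the reducing agent | the right bank: the ammonia bottle, the base flask, the chlorine cylinder, the fuel sample]
6. Boatman goes back to the left bank with the base flask.  [the left bank: the base flask, the reducing agent | the right bank: the ammonia bottle, the chlorine cylinder, the fuel sample]
7. Boatman goes to the right bank with the base flask and the reducing agent.  [the left bank: — | the right bank: the ammonia bottle, the base flask, the chlorine cylinder, the fuel sample, the reducing agent]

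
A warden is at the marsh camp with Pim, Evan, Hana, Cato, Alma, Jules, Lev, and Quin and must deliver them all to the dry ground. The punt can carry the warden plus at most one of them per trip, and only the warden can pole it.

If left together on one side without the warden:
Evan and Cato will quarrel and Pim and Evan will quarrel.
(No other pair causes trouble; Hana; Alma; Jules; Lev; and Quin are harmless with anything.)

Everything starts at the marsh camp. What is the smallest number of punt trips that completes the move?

17

Counting alone: the warden can take at most 1 across per trip to the dry ground, so moving all 8 needs at least 8 loaded trips out, with a return between consecutive ones — at least 15 crossings.
The safety rule pushes this higher. Following every safe sequence of crossings, the most of the 8 that can be at the dry ground as the punt arrives there on crossing 15 is 7 — never all 8.
So no plan with fewer than 17 crossings exists, and this one achieves 17:
1. Warden goes to the dry ground with Evan.
2. Warden goes back to the marsh camp alone.
3. Warden goes to the dry ground with Pim.
4. Warden goes back to the marsh camp with Evan.
5. Warden goes to the dry ground with Cato.
6. Warden goes back to the marsh camp alone.
7. Warden goes to the dry ground with Hana.
8. Warden goes back to the marsh camp alone.
9. Warden goes to the dry ground with Alma.
10. Warden goes back to the marsh camp alone.
11. Warden goes to the dry ground with Jules.
12. Warden goes back to the marsh camp alone.
13. Warden goes to the dry ground with Lev.
14. Warden goes back to the marsh camp alone.
15. Warden goes to the dry ground with Quin.
16. Warden goes back to the marsh camp alone.
17. Warden goes to the dry ground with Evan.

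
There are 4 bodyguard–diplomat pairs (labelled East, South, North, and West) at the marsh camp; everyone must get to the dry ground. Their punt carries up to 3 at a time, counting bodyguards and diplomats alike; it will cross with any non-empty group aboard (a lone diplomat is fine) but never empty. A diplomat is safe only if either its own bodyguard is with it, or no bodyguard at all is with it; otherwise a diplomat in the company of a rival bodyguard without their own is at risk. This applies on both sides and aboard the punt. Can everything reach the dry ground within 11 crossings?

Yes

Yes — this plan uses 9 crossings (≤ 11):
1. bodyguard East and diplomat East cross → the dry ground.
2. bodyguard East crosses ← the marsh camp.
3. bodyguard East, bodyguard South, and diplomat South cross → the dry ground.
4. bodyguard East and diplomat East cross ← the marsh camp.
5. bodyguard East, bodyguard North, and bodyguard West cross → the dry ground.
6. diplomat South crosses ← the marsh camp.
7. diplomat East and diplomat South cross → the dry ground.
8. diplomat East crosses ← the marsh camp.
9. diplomat East, diplomat North, and diplomat West cross → the dry ground.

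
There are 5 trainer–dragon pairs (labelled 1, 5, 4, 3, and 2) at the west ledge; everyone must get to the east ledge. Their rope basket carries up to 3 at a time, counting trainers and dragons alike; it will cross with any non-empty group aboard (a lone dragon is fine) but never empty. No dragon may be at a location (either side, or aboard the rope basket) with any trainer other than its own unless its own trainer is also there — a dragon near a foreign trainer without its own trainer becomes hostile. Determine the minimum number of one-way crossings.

Counting alone: each trip to the east ledge takes at most 3 across and each return brings at least 1 back, so after t trips out (and t−1 returns) at most 3t − (t−1) of the 10 are across; that first reaches 10 at t = 5, so at least 9 crossings are needed.
The safety rule pushes this higher. Following every safe sequence of crossings, the most of the 10 that can be at the east ledge as the rope basket arrives there on crossing 9 is 9 — never all 10.
So no plan with fewer than 11 crossings exists, and this one achieves 11:
1. dragon 1 and trainer 1 cross → the east ledge.
2. trainer 1 crosses ← the west ledge.
3. dragon 3, dragon 4, and dragon 5 cross → the east ledge.
4. dragon 1 crosses ← the west ledge.
5. trainer 3, trainer 4, and trainer 5 cross → the east ledge.
6. dragon 5 and trainer 5 cross ← the west ledge.
7. trainer 1, trainer 2, and trainer 5 cross → the east ledge.
8. dragon 4 crosses ← the west ledge.
9. dragon 1 and dragon 5 cross → the east ledge.
10. dragon 1 crosses ← the west ledge.
11. dragon 1, dragon 2, and dragon 4 cross → the east ledge.

11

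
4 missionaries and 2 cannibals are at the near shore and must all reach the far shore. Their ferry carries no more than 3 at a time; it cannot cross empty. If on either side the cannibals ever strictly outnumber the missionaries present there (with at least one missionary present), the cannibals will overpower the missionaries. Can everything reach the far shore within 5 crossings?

Yes

Yes — this plan uses 5 crossings (≤ 5):
1. 2 cannibals → the far shore.  (the near shore: 4M 0C; the far shore: 0M 2C)
2. 1 cannibal ← the near shore.  (the near shore: 4M 1C; the far shore: 0M 1C)
3. 2 missionaries and 1 cannibal → the far shore.  (the near shore: 2M 0C; the far shore: 2M 2C)
4. 1 cannibal ← the near shore.  (the near shore: 2M 1C; the far shore: 2M 1C)
5. 2 missionaries and 1 cannibal → the far shore.  (the near shore: 0M 0C; the far shore: 4M 2C)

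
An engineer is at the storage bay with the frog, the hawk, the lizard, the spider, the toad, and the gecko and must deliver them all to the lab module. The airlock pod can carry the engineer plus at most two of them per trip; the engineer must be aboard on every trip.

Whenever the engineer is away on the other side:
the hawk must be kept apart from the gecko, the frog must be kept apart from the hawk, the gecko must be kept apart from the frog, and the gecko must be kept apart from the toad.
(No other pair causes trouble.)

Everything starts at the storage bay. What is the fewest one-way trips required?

9

Counting alone: the engineer can take at most 2 across per trip to the lab module, so moving all 6 needs at least 3 loaded trips out, with a return between consecutive ones — at least 5 crossings.
The safety rule pushes this higher. Following every safe sequence of crossings, the most of the 6 that can be at the lab module as the airlock pod arrives there on crossings 5, 7 is 4, 5 respectively — never all 6.
So no plan with fewer than 9 crossings exists, and this one achieves 9:
1. Engineer goes to the lab module with the frog and the gecko.  [the storage bay: the hawk, the lizard, the spider, the toad | the lab module: the frog, the gecko]
2. Engineer goes back to the storage bay with the frog.  [the storage bay: the frog, the hawk, the lizard, the spider, the toad | the lab module: the gecko]
3. Engineer goes to the lab module with the frog and the lizard.  [the storage bay: the hawk, the spider, the toad | the lab module: the frog, the gecko, the lizard]
4. Engineer goes back to the storage bay with the frog.  [the storage bay: the frog, the hawk, the spider, the toad | the lab module: the gecko, the lizard]
5. Engineer goes to the lab module with the frog and the spider.  [the storage bay: the hawk, the toad | the lab module: the frog, the gecko, the lizard, the spider]
6. Engineer goes back to the storage bay with the frog.  [the storage bay: the frog, the hawk, the toad | the lab module: the gecko, the lizard, the spider]
7. Engineer goes to the lab module with the frog and the toad.  [the storage bay: the hawk | the lab module: the frog, the gecko, the lizard, the spider, the toad]
8. Engineer goes back to the storage bay with the gecko.  [the storage bay: the gecko, the hawk | the lab module: the frog, the lizard, the spider, the toad]
9. Engineer goes to the lab module with the gecko and the hawk.  [the storage bay: — | the lab module: the frog, the gecko, the hawk, the lizard, the spider, the toad]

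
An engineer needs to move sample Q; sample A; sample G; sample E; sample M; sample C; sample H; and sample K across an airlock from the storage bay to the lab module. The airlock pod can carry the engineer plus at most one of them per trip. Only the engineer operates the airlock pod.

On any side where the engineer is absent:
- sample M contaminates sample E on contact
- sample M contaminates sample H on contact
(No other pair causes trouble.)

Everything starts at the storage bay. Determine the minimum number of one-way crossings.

Counting alone: the engineer can take at most 1 across per trip to the lab module, so moving all 8 needs at least 8 loaded trips out, with a return between consecutive ones — at least 15 crossings.
The safety rule pushes this higher. Following every safe sequence of crossings, the most of the 8 that can be at the lab module as the airlock pod arrives there on crossing 15 is 7 — never all 8.
So no plan with fewer than 17 crossings exists, and this one achieves 17:
1. Engineer goes to the lab module with sample M.
2. Engineer goes back to the storage bay alone.
3. Engineer goes to the lab module with sample Q.
4. Engineer goes back to the storage bay alone.
5. Engineer goes to the lab module with sample A.
6. Engineer goes back to the storage bay alone.
7. Engineer goes to the lab module with sample G.
8. Engineer goes back to the storage bay alone.
9. Engineer goes to the lab module with sample E.
10. Engineer goes back to the storage bay with sample M.
11. Engineer goes to the lab module with sample H.
12. Engineer goes back to the storage bay alone.
13. Engineer goes to the lab module with sample C.
14. Engineer goes back to the storage bay alone.
15. Engineer goes to the lab module with sample K.
16. Engineer goes back to the storage bay alone.
17. Engineer goes to the lab module with sample M.

17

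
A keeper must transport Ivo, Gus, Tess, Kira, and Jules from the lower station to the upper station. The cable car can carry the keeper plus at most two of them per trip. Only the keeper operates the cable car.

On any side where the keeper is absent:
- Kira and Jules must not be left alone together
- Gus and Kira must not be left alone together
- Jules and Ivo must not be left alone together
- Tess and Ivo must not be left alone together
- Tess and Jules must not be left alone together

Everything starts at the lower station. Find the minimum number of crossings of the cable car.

impossible

Whatever the first load, the items left behind include a forbidden pair without the keeper. No opening move is safe, so no plan exists.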